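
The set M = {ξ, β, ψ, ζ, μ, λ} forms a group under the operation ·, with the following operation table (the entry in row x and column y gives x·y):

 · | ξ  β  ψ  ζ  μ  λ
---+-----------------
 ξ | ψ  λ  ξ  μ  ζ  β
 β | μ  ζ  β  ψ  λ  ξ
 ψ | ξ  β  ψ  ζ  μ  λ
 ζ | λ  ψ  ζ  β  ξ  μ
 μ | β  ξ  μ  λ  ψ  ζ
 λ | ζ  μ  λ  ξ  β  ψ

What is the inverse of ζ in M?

First locate the identity: row ψ matches the header, so ψ is the identity.
Scan row ζ for ψ: ζ·β = ψ. Hence ζ^(-1) = β.

β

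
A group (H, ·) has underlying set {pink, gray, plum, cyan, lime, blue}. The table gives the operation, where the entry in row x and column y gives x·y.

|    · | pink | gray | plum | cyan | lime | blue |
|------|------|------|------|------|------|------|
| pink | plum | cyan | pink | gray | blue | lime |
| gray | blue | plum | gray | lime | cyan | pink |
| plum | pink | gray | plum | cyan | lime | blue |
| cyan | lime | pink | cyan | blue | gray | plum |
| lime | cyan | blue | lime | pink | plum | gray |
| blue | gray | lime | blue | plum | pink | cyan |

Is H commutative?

No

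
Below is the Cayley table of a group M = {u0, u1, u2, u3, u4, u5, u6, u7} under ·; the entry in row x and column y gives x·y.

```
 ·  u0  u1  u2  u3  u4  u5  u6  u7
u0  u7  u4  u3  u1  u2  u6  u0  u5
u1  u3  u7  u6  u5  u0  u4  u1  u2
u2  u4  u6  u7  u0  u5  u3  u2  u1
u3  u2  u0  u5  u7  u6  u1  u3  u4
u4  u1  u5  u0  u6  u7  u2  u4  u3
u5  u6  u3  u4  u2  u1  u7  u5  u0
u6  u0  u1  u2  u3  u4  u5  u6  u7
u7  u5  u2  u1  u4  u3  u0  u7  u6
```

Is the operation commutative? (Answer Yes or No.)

u1·u4 = u0 but u4·u1 = u5.
Since u1 and u4 do not commute, M is not abelian.

No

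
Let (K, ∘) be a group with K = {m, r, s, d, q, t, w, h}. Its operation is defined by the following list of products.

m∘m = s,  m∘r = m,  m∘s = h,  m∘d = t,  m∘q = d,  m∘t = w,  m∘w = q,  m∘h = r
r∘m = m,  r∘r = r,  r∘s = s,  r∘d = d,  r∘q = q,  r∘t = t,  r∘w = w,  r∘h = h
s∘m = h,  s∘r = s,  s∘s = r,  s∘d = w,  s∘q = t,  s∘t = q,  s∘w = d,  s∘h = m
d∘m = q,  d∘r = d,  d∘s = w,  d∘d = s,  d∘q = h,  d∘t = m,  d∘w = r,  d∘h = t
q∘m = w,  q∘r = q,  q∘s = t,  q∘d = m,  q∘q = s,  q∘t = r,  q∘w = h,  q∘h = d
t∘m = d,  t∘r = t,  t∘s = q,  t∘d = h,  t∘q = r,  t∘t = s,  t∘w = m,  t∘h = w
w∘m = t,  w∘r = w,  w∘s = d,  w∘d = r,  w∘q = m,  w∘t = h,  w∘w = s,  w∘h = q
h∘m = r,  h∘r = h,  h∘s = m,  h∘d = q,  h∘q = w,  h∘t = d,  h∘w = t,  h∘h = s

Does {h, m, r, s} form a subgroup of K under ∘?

Yes

{h, m, r, s} contains the identity r.
Checking products: every product of two elements of {h, m, r, s} (read from the table) lies in {h, m, r, s}, so the set is closed.
In a finite group, a nonempty closed subset is a subgroup. So {h, m, r, s} ≤ K.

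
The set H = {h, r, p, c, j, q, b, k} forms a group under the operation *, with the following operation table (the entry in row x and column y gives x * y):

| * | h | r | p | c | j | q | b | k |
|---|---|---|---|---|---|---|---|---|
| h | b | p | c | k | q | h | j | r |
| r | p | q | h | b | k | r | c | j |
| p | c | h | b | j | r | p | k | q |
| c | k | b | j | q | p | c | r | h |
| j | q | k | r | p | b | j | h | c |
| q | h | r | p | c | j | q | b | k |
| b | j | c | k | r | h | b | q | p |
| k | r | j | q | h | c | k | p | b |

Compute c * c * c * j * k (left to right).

q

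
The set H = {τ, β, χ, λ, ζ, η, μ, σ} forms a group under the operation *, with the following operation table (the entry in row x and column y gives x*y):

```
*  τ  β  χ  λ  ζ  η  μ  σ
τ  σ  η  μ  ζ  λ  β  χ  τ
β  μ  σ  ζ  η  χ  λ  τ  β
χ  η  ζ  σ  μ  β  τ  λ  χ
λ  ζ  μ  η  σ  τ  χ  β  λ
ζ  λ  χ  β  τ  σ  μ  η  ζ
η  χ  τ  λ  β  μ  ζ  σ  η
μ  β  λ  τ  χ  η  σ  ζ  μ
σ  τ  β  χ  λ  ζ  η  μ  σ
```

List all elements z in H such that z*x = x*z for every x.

An element z is central iff its row equals its column in the table.
For χ: χ*η = τ ≠ λ = η*χ, so χ ∉ Z.
Checking each element this way leaves Z(H) = {ζ, σ}.

{ζ, σ}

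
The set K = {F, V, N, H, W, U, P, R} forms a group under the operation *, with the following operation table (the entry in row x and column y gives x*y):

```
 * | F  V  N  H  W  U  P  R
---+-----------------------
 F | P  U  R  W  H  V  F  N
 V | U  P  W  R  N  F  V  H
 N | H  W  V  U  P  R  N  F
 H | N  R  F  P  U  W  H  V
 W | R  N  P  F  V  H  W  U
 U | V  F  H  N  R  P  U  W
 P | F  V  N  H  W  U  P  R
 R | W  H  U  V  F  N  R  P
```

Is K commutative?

W*F = R but F*W = H.
Since W and F do not commute, K is not abelian.

No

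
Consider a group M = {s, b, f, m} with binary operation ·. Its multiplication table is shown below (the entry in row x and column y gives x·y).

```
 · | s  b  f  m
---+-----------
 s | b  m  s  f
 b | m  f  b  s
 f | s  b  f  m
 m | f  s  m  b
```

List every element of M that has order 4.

{m, s}

Identity is f. Compute the order of each non-identity element by repeated multiplication:
  s: s → b → m → f  (order 4)
  b: b → f  (order 2)
  m: m → b → s → f  (order 4)
Elements of order 4: {m, s}.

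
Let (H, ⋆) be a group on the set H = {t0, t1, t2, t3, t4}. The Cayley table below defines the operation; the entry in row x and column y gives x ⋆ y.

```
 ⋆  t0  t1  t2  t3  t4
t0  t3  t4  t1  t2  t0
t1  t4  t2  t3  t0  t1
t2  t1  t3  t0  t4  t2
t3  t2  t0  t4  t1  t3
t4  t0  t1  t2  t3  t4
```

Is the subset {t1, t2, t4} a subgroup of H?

No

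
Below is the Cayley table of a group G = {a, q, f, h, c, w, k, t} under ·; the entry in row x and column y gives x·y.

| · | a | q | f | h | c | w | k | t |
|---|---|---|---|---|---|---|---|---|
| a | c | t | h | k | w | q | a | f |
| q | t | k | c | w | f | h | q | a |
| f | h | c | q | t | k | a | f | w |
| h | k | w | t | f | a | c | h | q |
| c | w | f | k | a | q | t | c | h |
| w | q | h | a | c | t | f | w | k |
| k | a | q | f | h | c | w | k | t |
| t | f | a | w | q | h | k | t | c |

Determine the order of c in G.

4

The identity element is k (its row matches the header).
c^1 = c
c^2 = c·c = q
c^3 = q·c = f
c^4 = f·c = k
The first power of c equal to the identity is c^4, so ord(c) = 4.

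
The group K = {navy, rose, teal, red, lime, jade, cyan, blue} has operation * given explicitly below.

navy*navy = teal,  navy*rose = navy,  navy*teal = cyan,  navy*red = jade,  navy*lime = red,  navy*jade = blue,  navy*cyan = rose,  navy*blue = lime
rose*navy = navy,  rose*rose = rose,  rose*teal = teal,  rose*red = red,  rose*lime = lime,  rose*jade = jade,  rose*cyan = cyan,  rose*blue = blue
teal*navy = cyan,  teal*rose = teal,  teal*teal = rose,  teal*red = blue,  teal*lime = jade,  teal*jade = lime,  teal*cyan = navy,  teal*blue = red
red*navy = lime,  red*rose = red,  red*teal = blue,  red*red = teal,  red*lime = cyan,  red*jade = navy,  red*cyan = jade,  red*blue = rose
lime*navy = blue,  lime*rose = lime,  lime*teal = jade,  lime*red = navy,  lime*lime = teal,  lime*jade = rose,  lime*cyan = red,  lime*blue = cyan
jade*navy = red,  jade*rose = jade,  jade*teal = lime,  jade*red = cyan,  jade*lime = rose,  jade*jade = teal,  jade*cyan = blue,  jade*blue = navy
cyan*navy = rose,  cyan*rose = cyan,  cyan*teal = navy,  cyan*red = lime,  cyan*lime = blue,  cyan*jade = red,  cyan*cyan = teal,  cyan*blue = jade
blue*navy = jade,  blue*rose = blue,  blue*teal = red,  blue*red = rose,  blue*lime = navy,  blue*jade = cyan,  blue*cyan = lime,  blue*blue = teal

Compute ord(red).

4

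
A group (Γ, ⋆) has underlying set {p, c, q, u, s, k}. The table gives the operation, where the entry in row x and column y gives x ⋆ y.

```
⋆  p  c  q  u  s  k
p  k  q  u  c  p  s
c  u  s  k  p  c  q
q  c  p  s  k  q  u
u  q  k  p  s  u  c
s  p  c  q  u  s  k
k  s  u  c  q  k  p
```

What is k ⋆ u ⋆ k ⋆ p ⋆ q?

k ⋆ u = q
q ⋆ k = u
u ⋆ p = q
q ⋆ q = s

s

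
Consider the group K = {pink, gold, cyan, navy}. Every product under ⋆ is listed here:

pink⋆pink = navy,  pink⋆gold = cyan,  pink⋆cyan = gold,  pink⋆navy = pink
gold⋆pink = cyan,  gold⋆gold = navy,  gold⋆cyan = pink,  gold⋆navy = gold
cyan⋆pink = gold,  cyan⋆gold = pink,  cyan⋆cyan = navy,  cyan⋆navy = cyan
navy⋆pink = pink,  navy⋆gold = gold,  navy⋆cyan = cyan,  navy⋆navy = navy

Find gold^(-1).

First locate the identity: row navy matches the header, so navy is the identity.
Scan row gold for navy: gold ⋆ gold = navy. Hence gold^(-1) = gold.

gold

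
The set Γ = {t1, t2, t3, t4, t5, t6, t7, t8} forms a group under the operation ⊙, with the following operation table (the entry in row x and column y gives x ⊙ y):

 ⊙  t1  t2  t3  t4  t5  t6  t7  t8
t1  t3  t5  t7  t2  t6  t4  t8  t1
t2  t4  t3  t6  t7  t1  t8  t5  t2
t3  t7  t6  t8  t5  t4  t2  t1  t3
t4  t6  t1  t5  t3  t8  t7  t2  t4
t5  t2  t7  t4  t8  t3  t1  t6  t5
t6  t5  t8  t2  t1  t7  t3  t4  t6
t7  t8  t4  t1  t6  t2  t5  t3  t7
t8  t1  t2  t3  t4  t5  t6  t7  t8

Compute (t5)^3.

t5^1 = t5
t5^2 = t5 ⊙ t5 = t3
t5^3 = t3 ⊙ t5 = t4

t4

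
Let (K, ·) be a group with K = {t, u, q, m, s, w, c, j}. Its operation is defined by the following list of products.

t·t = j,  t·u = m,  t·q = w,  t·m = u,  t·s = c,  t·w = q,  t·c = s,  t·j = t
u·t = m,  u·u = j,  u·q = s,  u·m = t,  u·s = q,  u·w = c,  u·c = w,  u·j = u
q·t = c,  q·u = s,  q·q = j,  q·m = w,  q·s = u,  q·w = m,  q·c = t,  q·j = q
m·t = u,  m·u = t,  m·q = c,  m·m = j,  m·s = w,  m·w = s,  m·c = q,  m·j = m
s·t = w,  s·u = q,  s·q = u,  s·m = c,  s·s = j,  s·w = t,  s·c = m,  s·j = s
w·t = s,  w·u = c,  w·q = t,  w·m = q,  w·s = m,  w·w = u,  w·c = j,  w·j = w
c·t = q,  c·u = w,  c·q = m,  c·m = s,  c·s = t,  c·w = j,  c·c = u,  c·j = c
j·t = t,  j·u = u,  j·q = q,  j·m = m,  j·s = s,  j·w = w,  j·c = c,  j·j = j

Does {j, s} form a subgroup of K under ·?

{j, s} contains the identity j.
Checking products: every product of two elements of {j, s} (read from the table) lies in {j, s}, so the set is closed.
In a finite group, a nonempty closed subset is a subgroup. So {j, s} ≤ K.

Yes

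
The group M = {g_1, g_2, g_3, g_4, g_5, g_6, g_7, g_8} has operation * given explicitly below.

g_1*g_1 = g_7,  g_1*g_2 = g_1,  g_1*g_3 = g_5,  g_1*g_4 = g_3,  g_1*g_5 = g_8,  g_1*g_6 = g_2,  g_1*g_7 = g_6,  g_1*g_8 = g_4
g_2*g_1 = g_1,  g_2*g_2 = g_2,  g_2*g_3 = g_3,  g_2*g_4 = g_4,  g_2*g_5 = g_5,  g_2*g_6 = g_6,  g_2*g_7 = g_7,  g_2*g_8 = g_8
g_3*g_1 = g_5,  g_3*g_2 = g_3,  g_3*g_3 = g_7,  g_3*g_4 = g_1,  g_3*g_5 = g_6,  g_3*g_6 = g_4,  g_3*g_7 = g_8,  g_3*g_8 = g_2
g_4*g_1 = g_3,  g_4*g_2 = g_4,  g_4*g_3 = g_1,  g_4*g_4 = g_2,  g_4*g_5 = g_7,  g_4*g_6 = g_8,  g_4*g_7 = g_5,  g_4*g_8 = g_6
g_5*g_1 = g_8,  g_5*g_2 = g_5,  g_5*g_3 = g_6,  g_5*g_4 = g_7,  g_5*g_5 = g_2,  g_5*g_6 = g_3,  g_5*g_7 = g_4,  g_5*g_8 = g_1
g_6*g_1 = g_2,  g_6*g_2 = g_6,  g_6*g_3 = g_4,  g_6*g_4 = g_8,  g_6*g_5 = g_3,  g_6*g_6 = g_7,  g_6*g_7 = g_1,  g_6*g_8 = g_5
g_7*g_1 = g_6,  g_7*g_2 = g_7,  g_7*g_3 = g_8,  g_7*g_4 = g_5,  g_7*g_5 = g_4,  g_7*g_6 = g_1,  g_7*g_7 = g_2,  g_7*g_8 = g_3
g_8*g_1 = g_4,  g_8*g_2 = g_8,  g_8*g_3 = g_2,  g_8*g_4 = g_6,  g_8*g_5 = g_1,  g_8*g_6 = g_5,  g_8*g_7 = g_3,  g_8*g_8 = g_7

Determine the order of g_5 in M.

The identity element is g_2 (its row matches the header).
g_5^1 = g_5
g_5^2 = g_5*g_5 = g_2
The first power of g_5 equal to the identity is g_5^2, so ord(g_5) = 2.

2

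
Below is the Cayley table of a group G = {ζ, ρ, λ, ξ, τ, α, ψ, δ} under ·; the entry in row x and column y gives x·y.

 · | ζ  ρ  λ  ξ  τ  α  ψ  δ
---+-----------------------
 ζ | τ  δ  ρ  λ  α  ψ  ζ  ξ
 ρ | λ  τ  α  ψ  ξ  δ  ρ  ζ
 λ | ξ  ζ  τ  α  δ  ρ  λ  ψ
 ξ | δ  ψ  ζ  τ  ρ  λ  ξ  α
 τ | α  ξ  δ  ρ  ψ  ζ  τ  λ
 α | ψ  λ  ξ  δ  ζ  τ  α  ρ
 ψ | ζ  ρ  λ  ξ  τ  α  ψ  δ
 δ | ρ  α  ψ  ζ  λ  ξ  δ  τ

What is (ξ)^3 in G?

ρ

ξ^1 = ξ
ξ^2 = ξ·ξ = τ
ξ^3 = τ·ξ = ρ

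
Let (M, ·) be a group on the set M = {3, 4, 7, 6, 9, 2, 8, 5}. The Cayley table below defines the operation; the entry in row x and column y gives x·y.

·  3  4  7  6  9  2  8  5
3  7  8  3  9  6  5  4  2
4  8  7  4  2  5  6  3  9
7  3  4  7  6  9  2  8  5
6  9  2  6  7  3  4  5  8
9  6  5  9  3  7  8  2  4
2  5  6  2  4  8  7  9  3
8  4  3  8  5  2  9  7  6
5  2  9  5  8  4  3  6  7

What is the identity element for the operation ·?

7

The identity e satisfies e·x = x for all x, so its row in the table reproduces the column headers.
Row 7 reads: 3, 4, 7, 6, 9, 2, 8, 5 — exactly the header order. So 7 is the identity.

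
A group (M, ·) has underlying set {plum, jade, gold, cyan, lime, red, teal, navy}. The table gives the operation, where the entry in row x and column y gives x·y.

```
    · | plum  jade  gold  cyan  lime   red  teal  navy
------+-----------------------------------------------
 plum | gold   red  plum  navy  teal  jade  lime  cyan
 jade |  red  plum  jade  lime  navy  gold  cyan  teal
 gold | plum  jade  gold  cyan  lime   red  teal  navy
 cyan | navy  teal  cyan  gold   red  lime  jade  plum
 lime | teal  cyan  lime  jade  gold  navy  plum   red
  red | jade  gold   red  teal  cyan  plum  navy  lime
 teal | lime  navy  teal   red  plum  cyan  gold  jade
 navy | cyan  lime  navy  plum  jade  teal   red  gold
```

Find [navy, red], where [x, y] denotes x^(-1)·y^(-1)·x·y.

Identity is gold; from the table navy^(-1) = navy and red^(-1) = jade.
navy·jade = lime
lime·navy = red
red·red = plum
(Structurally, M here is isomorphic to the dihedral group D_4.)

plum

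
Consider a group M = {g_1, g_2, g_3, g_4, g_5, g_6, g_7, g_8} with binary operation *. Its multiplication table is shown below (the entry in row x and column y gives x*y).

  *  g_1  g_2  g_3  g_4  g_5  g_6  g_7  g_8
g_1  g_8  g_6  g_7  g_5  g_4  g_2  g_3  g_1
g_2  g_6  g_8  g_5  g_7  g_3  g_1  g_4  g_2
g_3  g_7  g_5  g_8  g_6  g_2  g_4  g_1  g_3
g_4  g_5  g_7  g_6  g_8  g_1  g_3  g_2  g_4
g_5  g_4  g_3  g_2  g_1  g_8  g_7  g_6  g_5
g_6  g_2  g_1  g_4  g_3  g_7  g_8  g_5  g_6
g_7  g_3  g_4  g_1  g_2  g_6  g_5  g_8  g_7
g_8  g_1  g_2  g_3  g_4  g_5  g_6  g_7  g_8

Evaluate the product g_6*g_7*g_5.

g_6*g_7 = g_5
g_5*g_5 = g_8
(Structurally, M here is isomorphic to the elementary abelian group (Z_2)^3.)

g_8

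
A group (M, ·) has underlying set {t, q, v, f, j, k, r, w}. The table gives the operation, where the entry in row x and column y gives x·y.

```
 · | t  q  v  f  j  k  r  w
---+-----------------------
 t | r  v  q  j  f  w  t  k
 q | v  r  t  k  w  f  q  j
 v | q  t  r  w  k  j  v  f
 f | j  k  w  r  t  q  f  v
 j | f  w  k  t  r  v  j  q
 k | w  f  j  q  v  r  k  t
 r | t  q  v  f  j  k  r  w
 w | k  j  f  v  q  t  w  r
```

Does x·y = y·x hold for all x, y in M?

Yes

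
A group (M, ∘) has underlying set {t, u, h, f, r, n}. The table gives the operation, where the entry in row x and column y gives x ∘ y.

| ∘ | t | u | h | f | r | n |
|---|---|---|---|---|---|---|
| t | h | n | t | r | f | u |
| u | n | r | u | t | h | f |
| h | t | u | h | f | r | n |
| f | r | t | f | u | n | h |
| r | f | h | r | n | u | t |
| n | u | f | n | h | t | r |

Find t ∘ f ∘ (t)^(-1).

f

The identity is h. In row t, the entry h sits in column t, so t^(-1) = t.
t ∘ f = r
r ∘ t = f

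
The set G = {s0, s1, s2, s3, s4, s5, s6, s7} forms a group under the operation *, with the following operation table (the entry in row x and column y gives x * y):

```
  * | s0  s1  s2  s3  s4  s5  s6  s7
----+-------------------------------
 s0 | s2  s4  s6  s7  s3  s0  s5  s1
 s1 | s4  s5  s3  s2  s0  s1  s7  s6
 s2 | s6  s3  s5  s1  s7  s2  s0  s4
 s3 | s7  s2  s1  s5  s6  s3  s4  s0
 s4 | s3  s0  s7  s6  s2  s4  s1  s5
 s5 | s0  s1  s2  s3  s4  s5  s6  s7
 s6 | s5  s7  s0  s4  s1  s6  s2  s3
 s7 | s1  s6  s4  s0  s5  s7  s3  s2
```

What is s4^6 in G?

s4^1 = s4
s4^2 = s4 * s4 = s2
s4^3 = s2 * s4 = s7
s4^4 = s7 * s4 = s5
s4^5 = s5 * s4 = s4
s4^6 = s4 * s4 = s2

s2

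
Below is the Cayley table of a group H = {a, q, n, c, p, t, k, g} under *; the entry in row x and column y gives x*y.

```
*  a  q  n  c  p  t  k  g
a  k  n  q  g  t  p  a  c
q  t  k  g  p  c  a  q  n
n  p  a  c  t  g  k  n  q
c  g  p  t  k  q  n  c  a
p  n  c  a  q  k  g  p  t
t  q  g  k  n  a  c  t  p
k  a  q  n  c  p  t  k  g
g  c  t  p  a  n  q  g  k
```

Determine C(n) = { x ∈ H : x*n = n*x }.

{c, k, n, t}

Compare row n with column n entry by entry.
t*n = k = n*t, so t commutes with n.
g*n = p but n*g = q, so g does not.
Collecting the elements that commute with n: C(n) = {c, k, n, t}.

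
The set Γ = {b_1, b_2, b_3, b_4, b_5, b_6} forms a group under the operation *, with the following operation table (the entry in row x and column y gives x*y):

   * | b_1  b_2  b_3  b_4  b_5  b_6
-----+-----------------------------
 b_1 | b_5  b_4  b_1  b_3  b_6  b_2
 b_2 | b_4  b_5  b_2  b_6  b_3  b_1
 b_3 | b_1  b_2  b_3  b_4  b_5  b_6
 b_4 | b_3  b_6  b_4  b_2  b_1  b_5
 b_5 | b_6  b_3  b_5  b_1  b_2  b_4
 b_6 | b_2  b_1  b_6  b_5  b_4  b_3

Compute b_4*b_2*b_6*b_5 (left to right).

b_5

b_4*b_2 = b_6
b_6*b_6 = b_3
b_3*b_5 = b_5
(Structurally, Γ here is isomorphic to the cyclic group Z_6.)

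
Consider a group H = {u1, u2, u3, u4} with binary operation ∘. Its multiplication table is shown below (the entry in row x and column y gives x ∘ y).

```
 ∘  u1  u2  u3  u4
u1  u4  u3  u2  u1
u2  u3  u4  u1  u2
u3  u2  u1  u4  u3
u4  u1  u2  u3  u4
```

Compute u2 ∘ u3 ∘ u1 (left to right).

u2 ∘ u3 = u1
u1 ∘ u1 = u4

u4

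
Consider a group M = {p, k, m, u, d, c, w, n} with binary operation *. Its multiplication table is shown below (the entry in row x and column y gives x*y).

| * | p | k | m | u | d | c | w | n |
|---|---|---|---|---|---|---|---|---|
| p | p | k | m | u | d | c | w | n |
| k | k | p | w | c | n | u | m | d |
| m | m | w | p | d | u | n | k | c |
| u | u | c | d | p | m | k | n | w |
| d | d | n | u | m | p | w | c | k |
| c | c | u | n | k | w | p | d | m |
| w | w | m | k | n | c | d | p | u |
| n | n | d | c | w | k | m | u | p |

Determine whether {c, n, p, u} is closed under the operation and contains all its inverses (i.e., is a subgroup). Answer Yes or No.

c*n = m, which is not in {c, n, p, u}.
The subset is not closed under *, so it is not a subgroup.

No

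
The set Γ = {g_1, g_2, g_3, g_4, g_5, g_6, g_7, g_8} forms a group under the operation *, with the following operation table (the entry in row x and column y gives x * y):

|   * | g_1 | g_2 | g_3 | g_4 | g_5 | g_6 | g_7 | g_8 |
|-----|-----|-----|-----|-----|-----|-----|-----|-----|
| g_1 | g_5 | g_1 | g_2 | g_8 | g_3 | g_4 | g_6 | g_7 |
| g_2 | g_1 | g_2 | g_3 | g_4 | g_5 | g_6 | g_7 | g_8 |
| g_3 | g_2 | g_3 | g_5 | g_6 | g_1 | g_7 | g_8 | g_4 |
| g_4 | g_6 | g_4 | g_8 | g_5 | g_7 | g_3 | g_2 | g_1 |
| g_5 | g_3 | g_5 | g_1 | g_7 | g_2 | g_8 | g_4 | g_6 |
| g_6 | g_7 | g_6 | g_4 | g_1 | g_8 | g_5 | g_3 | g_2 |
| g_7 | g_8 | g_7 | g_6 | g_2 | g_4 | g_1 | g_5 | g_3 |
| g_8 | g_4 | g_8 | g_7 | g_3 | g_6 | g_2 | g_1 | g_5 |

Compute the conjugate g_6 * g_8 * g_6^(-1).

The identity is g_2. In row g_6, the entry g_2 sits in column g_8, so g_6^(-1) = g_8.
g_6 * g_8 = g_2
g_2 * g_8 = g_8

g_8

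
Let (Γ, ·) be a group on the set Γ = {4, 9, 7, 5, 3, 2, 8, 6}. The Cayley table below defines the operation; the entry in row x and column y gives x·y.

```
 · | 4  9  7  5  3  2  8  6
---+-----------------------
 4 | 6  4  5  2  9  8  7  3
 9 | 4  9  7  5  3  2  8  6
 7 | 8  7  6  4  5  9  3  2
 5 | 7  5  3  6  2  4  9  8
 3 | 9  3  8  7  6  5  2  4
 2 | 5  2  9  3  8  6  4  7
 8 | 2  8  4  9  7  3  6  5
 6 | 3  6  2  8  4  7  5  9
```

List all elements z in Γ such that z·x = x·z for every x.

An element z is central iff its row equals its column in the table.
For 8: 8·4 = 2 ≠ 7 = 4·8, so 8 ∉ Z.
Checking each element this way leaves Z(Γ) = {6, 9}.

{6, 9}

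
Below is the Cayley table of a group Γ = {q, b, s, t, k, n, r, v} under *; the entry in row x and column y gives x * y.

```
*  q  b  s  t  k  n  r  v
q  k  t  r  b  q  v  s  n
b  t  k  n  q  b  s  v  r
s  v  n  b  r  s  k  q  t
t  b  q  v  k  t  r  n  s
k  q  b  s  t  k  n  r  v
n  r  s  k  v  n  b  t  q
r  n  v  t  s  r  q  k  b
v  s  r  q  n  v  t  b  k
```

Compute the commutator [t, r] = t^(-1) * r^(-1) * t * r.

b

Identity is k; from the table t^(-1) = t and r^(-1) = r.
t * r = n
n * t = v
v * r = b
(Structurally, Γ here is isomorphic to the dihedral group D_4.)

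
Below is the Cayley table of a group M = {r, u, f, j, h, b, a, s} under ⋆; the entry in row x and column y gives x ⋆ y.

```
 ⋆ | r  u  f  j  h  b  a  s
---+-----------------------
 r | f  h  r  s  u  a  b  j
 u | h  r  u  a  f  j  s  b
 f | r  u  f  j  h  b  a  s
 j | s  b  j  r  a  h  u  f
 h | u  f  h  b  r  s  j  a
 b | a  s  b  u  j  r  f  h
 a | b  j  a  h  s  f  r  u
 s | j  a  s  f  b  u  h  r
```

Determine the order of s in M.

The identity element is f (its row matches the header).
s^1 = s
s^2 = s ⋆ s = r
s^3 = r ⋆ s = j
s^4 = j ⋆ s = f
The first power of s equal to the identity is s^4, so ord(s) = 4.

4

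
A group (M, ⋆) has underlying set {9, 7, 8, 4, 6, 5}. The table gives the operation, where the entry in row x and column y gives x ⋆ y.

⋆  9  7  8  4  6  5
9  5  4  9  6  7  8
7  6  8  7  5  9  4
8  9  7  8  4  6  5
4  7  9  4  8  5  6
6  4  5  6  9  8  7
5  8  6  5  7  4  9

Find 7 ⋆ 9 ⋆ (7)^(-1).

5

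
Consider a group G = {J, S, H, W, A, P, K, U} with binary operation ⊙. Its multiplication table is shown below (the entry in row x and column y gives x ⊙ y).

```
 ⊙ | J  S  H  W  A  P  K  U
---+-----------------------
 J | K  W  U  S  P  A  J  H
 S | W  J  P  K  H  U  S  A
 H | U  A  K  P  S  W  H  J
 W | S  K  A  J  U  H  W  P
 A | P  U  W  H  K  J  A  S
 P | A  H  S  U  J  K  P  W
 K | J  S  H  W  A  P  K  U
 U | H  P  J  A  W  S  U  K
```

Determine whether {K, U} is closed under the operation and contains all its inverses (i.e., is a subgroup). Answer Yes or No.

Yes

{K, U} contains the identity K.
Checking products: every product of two elements of {K, U} (read from the table) lies in {K, U}, so the set is closed.
In a finite group, a nonempty closed subset is a subgroup. So {K, U} ≤ G.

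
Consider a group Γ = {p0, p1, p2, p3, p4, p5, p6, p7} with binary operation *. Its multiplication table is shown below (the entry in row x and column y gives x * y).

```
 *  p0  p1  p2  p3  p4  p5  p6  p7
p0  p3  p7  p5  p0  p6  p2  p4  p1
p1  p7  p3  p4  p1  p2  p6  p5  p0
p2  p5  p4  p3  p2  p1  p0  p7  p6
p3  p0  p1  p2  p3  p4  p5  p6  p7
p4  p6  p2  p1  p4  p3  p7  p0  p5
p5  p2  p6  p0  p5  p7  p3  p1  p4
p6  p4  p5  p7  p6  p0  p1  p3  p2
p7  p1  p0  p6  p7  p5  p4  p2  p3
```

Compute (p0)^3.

p0

p0^1 = p0
p0^2 = p0 * p0 = p3
p0^3 = p3 * p0 = p0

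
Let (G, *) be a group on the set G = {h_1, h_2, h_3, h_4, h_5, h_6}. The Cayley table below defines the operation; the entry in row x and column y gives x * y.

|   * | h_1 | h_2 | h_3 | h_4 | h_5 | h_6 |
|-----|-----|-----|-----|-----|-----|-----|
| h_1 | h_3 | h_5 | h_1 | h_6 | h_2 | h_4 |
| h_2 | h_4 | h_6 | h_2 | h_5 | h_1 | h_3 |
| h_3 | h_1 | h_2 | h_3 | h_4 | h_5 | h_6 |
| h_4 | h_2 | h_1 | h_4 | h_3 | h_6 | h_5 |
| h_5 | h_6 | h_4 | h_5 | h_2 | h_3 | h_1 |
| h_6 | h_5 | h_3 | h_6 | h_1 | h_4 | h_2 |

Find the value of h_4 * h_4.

h_3

Read row h_4, column h_4: h_4 * h_4 = h_3.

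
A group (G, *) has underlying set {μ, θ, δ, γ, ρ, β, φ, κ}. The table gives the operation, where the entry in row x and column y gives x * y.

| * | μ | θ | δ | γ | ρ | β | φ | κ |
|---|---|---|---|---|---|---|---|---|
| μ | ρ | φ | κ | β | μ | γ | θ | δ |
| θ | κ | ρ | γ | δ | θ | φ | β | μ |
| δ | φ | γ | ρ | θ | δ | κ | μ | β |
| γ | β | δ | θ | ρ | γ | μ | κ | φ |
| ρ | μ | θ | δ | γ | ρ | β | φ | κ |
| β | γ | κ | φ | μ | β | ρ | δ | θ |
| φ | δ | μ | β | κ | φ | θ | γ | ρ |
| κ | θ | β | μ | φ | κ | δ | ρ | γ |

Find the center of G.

An element z is central iff its row equals its column in the table.
For β: β * φ = δ ≠ θ = φ * β, so β ∉ Z.
Checking each element this way leaves Z(G) = {γ, ρ}.

{γ, ρ}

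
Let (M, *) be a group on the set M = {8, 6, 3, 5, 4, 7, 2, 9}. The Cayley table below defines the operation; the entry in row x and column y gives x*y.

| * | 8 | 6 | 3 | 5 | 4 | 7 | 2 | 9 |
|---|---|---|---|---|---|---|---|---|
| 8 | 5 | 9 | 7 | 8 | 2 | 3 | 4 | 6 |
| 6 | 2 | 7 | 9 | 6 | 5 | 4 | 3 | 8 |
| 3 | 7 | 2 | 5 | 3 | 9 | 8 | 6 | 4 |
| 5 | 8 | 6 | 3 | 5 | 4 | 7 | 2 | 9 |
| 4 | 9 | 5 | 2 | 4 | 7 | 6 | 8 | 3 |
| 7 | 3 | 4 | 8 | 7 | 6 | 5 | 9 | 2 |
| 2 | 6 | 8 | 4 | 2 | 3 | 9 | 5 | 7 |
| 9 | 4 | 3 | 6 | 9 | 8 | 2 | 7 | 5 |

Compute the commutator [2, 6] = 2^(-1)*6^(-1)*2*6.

7

Identity is 5; from the table 2^(-1) = 2 and 6^(-1) = 4.
2*4 = 3
3*2 = 6
6*6 = 7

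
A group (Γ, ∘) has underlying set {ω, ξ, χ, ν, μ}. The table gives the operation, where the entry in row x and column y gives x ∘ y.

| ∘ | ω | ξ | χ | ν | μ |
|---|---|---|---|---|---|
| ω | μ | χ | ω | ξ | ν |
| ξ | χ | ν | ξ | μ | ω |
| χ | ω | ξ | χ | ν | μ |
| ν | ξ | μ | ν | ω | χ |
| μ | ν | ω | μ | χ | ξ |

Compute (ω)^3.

ω^1 = ω
ω^2 = ω ∘ ω = μ
ω^3 = μ ∘ ω = ν

ν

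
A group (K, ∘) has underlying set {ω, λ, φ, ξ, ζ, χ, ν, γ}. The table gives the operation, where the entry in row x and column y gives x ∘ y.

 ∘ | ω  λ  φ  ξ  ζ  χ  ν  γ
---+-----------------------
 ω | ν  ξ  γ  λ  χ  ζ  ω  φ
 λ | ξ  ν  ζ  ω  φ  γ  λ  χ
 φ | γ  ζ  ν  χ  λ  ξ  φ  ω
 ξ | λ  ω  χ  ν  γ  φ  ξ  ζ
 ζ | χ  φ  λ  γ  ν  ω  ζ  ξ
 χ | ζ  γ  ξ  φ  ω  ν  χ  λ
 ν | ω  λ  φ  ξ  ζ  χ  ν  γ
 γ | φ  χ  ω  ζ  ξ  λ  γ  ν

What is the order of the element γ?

The identity element is ν (its row matches the header).
γ^1 = γ
γ^2 = γ ∘ γ = ν
The first power of γ equal to the identity is γ^2, so ord(γ) = 2.

2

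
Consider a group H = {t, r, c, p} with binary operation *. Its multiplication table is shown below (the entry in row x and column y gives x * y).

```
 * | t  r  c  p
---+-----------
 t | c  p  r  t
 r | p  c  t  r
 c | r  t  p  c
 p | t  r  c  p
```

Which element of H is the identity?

p

The identity e satisfies e * x = x for all x, so its row in the table reproduces the column headers.
Row p reads: t, r, c, p — exactly the header order. So p is the identity.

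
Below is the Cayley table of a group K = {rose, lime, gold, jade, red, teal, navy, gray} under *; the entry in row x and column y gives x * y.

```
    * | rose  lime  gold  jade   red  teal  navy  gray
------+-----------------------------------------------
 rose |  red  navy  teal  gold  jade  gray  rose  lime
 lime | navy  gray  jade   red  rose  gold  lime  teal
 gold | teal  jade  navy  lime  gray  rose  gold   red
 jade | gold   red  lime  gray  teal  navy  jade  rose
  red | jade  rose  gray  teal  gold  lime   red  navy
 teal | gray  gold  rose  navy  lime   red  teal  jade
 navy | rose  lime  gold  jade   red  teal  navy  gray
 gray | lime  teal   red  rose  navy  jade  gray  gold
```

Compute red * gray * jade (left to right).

red * gray = navy
navy * jade = jade

jade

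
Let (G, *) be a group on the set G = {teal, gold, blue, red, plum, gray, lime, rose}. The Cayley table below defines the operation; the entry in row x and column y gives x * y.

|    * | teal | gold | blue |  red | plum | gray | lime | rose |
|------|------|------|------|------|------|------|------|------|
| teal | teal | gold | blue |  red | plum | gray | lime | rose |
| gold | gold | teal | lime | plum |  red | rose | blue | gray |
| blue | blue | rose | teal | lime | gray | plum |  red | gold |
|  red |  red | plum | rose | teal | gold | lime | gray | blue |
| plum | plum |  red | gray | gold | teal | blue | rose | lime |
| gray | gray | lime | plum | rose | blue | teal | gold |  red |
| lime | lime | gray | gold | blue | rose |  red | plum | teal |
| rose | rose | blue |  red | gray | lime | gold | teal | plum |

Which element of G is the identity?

teal

The identity e satisfies e * x = x for all x, so its row in the table reproduces the column headers.
Row teal reads: teal, gold, blue, red, plum, gray, lime, rose — exactly the header order. So teal is the identity.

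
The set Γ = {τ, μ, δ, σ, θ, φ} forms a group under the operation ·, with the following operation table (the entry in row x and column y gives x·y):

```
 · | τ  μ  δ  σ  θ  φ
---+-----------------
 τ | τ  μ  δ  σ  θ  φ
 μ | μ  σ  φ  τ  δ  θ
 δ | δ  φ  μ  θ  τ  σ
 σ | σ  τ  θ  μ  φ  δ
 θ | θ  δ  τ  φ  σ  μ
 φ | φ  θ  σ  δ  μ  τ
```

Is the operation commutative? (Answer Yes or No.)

Check whether the table is symmetric across its main diagonal.
Every entry (row x, col y) equals the entry (row y, col x), so Γ is abelian.
(In fact Γ ≅ the cyclic group Z_6.)

Yes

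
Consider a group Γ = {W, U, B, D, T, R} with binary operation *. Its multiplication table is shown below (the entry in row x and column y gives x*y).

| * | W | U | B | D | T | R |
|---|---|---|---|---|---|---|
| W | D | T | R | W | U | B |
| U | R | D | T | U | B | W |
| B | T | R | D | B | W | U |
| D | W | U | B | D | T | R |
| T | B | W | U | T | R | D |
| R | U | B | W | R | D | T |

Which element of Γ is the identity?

The identity e satisfies e*x = x for all x, so its row in the table reproduces the column headers.
Row D reads: W, U, B, D, T, R — exactly the header order. So D is the identity.

D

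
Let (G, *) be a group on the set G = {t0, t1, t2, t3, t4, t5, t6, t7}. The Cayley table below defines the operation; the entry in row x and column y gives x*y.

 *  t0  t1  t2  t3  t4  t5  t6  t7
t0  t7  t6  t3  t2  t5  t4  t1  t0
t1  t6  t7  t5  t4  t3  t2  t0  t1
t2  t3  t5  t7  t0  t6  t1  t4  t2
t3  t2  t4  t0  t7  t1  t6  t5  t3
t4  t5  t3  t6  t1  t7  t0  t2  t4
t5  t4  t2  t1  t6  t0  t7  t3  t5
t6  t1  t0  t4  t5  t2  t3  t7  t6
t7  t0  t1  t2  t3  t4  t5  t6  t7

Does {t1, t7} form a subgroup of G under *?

{t1, t7} contains the identity t7.
Checking products: every product of two elements of {t1, t7} (read from the table) lies in {t1, t7}, so the set is closed.
In a finite group, a nonempty closed subset is a subgroup. So {t1, t7} ≤ G.

Yes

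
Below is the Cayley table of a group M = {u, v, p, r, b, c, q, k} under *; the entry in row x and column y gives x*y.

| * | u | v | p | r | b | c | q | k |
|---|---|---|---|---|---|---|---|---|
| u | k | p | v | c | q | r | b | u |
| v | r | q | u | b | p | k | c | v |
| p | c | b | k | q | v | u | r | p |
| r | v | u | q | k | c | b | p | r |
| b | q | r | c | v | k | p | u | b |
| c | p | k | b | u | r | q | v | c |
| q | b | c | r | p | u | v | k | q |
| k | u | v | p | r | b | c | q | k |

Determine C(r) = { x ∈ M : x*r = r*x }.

{k, p, q, r}

Compare row r with column r entry by entry.
p*r = q = r*p, so p commutes with r.
c*r = u but r*c = b, so c does not.
Collecting the elements that commute with r: C(r) = {k, p, q, r}.
(Structurally, M here is isomorphic to the dihedral group D_4.)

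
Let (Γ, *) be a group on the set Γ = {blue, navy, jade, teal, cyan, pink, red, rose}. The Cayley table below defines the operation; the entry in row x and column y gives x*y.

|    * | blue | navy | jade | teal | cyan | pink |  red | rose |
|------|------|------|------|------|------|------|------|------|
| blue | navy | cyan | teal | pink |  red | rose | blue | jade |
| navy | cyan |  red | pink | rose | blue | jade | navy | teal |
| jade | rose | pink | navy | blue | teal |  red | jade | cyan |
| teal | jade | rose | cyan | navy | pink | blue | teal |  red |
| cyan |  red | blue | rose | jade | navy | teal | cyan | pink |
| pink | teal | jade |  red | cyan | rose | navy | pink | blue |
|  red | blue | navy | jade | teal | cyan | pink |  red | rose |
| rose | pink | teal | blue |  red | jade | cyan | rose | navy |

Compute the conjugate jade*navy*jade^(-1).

The identity is red. In row jade, the entry red sits in column pink, so jade^(-1) = pink.
jade*navy = pink
pink*pink = navy

navy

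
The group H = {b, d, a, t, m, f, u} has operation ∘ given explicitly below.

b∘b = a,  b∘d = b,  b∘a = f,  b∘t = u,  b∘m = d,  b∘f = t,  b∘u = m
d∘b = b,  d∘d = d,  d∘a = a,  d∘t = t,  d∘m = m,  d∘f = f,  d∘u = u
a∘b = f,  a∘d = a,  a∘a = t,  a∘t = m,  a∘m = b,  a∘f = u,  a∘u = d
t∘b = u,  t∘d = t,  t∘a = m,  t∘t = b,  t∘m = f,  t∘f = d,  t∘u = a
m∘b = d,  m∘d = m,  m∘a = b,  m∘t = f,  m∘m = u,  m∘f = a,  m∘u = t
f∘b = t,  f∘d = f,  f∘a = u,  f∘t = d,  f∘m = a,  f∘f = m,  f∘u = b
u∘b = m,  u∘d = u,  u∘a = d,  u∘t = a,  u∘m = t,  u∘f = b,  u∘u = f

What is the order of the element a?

The identity element is d (its row matches the header).
a^1 = a
a^2 = a ∘ a = t
a^3 = t ∘ a = m
a^4 = m ∘ a = b
a^5 = b ∘ a = f
a^6 = f ∘ a = u
a^7 = u ∘ a = d
The first power of a equal to the identity is a^7, so ord(a) = 7.

7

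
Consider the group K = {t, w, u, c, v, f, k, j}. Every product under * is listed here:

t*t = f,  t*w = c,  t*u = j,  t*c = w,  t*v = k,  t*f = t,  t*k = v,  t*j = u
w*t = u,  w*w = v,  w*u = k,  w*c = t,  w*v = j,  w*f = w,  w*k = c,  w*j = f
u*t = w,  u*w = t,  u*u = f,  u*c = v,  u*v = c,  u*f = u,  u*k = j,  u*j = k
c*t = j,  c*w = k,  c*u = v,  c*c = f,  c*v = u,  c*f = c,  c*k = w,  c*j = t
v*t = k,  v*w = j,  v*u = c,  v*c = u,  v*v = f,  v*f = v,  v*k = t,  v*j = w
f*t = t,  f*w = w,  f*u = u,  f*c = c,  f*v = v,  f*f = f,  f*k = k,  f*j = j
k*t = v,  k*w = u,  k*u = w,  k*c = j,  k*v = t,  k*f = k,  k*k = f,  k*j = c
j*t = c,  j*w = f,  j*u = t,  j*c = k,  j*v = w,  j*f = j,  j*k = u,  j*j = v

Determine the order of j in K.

4

The identity element is f (its row matches the header).
j^1 = j
j^2 = j * j = v
j^3 = v * j = w
j^4 = w * j = f
The first power of j equal to the identity is j^4, so ord(j) = 4.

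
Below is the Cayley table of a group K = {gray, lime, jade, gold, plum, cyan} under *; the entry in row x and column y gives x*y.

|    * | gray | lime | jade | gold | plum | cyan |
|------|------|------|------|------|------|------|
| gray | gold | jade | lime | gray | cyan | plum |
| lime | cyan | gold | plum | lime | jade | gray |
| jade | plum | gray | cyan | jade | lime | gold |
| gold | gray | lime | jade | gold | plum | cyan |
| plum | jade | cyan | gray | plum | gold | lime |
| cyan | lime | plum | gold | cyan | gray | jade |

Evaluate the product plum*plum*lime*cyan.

gray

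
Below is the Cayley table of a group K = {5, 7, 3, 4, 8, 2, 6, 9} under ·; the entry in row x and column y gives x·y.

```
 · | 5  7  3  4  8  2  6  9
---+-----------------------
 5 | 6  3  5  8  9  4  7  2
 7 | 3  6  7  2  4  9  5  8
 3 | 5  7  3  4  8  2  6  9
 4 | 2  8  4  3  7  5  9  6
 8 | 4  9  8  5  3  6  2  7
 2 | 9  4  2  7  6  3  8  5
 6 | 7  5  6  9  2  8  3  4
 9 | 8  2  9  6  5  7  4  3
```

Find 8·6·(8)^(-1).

6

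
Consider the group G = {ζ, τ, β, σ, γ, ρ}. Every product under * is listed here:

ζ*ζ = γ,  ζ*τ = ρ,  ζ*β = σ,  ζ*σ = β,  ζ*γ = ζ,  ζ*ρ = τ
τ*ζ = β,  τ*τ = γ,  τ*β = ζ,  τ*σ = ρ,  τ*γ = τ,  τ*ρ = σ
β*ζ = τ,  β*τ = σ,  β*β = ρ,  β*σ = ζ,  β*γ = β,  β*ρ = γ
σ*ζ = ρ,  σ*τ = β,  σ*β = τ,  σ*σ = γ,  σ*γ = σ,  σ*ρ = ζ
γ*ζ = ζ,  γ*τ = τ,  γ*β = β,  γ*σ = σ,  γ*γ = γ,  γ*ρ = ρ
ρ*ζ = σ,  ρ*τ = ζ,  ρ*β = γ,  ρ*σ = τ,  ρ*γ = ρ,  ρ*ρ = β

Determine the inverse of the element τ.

First locate the identity: row γ matches the header, so γ is the identity.
Scan row τ for γ: τ * τ = γ. Hence τ^(-1) = τ.

τ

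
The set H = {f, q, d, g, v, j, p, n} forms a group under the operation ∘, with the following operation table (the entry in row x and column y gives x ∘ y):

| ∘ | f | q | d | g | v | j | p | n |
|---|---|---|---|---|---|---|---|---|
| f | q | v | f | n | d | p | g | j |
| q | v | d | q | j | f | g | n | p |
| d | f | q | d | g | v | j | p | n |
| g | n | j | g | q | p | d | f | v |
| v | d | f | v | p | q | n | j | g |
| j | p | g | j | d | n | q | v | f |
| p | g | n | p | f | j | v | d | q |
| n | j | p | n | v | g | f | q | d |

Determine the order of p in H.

2

The identity element is d (its row matches the header).
p^1 = p
p^2 = p ∘ p = d
The first power of p equal to the identity is p^2, so ord(p) = 2.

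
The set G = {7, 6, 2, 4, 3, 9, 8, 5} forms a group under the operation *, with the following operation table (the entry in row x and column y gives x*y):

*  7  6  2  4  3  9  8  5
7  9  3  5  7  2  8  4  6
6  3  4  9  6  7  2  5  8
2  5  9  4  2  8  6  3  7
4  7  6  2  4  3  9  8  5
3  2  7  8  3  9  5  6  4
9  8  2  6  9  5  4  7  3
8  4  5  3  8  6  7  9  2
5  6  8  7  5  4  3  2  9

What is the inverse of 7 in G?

First locate the identity: row 4 matches the header, so 4 is the identity.
Scan row 7 for 4: 7*8 = 4. Hence 7^(-1) = 8.

8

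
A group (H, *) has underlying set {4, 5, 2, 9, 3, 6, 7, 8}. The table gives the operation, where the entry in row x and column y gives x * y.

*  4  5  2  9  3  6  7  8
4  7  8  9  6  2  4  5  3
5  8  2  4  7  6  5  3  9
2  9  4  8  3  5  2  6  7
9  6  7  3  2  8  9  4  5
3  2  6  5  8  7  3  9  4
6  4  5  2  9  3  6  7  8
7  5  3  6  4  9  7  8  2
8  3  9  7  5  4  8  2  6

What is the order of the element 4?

The identity element is 6 (its row matches the header).
4^1 = 4
4^2 = 4 * 4 = 7
4^3 = 7 * 4 = 5
4^4 = 5 * 4 = 8
4^5 = 8 * 4 = 3
4^6 = 3 * 4 = 2
4^7 = 2 * 4 = 9
4^8 = 9 * 4 = 6
The first power of 4 equal to the identity is 4^8, so ord(4) = 8.

8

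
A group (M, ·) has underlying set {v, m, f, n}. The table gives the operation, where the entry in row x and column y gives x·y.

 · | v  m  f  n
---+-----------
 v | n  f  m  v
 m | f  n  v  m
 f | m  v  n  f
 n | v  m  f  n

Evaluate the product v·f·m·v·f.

v·f = m
m·m = n
n·v = v
v·f = m

m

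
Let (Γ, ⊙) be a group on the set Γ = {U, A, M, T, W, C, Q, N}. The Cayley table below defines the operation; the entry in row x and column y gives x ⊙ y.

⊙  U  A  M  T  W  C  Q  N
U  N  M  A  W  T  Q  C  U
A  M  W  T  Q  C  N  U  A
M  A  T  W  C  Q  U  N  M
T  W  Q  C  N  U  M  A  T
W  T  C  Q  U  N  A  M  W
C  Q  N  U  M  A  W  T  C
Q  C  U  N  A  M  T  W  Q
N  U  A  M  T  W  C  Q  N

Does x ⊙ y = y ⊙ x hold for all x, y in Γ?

Check whether the table is symmetric across its main diagonal.
Every entry (row x, col y) equals the entry (row y, col x), so Γ is abelian.

Yes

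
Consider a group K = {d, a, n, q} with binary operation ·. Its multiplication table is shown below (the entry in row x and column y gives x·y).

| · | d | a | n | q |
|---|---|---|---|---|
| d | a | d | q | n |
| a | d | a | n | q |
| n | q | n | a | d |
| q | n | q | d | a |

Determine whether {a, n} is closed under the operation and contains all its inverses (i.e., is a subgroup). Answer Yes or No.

{a, n} contains the identity a.
Checking products: every product of two elements of {a, n} (read from the table) lies in {a, n}, so the set is closed.
In a finite group, a nonempty closed subset is a subgroup. So {a, n} ≤ K.
(Structurally, K here is isomorphic to the Klein four-group V_4.)

Yes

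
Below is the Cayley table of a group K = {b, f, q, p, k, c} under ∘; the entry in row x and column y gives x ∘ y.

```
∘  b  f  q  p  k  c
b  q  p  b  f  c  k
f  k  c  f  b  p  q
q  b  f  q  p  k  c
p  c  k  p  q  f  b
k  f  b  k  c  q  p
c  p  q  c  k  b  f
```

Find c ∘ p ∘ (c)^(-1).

b

The identity is q. In row c, the entry q sits in column f, so c^(-1) = f.
c ∘ p = k
k ∘ f = b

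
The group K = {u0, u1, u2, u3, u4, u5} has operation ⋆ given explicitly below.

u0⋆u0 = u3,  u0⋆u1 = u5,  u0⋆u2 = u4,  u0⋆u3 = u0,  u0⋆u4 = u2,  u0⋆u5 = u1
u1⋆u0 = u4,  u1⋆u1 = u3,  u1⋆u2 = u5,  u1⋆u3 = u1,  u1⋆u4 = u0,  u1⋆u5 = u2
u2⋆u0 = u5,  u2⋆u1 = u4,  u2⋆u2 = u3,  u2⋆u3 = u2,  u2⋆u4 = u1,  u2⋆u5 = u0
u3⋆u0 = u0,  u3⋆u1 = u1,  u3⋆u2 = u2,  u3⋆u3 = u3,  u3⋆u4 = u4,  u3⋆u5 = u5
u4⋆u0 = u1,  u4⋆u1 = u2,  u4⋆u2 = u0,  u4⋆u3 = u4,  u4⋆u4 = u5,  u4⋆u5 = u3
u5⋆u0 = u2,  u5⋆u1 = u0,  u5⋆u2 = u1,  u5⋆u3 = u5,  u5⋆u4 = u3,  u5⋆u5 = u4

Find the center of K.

An element z is central iff its row equals its column in the table.
For u1: u1 ⋆ u4 = u0 ≠ u2 = u4 ⋆ u1, so u1 ∉ Z.
Checking each element this way leaves Z(K) = {u3}.

{u3}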